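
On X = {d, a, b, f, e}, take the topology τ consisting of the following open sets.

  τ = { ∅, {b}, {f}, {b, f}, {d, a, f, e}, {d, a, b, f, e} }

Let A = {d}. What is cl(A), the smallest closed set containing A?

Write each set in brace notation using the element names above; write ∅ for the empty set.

cl via duality: int({a, b, f, e}) = {b, f}, so X∖{b, f} = {d, a, e}

{d, a, e}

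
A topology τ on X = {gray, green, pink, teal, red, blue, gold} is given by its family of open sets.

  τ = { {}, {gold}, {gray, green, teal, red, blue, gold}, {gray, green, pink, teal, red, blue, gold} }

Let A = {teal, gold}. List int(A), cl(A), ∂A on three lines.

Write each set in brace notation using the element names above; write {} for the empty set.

opens ⊆ A: {}, {gold}; union → int = {gold}
complement {gray, green, pink, red, blue}; its interior {}; cl(A) = X∖{} = {gray, green, pink, teal, red, blue, gold}
boundary = {gray, green, pink, teal, red, blue, gold} ∖ {gold} = {gray, green, pink, teal, red, blue}

int(A) = {gold}
cl(A)  = {gray, green, pink, teal, red, blue, gold}
∂A     = {gray, green, pink, teal, red, blue}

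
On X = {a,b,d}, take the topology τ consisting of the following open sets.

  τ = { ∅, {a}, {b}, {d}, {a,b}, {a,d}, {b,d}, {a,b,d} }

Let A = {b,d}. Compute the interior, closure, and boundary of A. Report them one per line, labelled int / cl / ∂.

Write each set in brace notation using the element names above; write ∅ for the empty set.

int(A) = {b,d}
cl(A)  = {b,d}
∂A     = ∅

U open, U⊆A: ∅, {b}, {d}, {b,d}. int(A) = ⋃ = {b,d}
X∖A={a}, int(X∖A)={a}, hence cl(A)={b,d}
∂A: remove int from cl → ∅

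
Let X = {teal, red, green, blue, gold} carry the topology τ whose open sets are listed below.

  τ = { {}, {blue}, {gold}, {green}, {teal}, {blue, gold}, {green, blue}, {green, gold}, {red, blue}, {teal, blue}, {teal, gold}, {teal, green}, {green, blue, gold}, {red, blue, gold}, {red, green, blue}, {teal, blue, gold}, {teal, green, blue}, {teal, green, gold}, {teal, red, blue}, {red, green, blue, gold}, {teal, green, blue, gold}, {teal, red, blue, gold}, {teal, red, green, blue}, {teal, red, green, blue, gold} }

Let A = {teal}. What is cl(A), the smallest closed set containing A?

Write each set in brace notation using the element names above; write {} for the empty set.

X∖A={red, green, blue, gold}, int(X∖A)={red, green, blue, gold}, hence cl(A)={teal}

{teal}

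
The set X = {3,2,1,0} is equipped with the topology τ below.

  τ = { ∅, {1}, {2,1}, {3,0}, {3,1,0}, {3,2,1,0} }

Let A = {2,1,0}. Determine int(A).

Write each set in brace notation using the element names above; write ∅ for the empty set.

interior: largest open inside A is {2,1} (from ∅, {1}, {2,1})

{2,1}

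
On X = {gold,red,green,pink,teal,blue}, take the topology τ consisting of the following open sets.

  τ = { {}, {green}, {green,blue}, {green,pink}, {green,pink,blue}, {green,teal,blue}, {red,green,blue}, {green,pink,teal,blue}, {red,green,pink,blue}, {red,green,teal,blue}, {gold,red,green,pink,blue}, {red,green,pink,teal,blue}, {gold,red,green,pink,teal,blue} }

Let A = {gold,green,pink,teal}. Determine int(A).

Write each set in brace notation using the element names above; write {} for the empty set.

{green,pink}

opens ⊆ A: {}, {green}, {green,pink}; union → int = {green,pink}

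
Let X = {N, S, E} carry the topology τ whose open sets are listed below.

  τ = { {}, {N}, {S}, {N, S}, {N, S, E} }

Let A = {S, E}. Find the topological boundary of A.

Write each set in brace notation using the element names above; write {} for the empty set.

{E}

opens ⊆ A: {}, {S}; union → int = {S}
complement {N}; its interior {N}; cl(A) = X∖{N} = {S, E}
boundary = {S, E} ∖ {S} = {E}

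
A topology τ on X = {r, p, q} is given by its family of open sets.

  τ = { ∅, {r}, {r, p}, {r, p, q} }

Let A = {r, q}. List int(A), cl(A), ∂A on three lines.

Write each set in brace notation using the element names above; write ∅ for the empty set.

interior: largest open inside A is {r} (from ∅, {r})
cl via duality: int({p}) = ∅, so X∖∅ = {r, p, q}
cl∖int = {p, q}

int(A) = {r}
cl(A)  = {r, p, q}
∂A     = {p, q}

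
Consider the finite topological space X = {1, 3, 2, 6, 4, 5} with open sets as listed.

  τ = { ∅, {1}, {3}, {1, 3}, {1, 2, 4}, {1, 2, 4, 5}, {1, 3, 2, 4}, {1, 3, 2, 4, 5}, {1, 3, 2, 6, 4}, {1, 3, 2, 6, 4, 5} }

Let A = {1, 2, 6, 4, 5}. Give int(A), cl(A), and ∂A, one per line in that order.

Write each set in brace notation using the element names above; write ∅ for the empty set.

open subsets of A: ∅, {1}, {1, 2, 4}, {1, 2, 4, 5}; so int(A) = {1, 2, 4, 5}
closure: X∖int(X∖A) = X∖{3} = {1, 2, 6, 4, 5}
∂A = {1, 2, 6, 4, 5} minus {1, 2, 4, 5} = {6}

int(A) = {1, 2, 4, 5}
cl(A)  = {1, 2, 6, 4, 5}
∂A     = {6}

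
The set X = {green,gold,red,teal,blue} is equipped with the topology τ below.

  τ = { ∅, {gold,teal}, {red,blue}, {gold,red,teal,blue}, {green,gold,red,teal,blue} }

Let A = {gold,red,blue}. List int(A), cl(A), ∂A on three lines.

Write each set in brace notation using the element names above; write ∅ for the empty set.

opens ⊆ A: ∅, {red,blue}; union → int = {red,blue}
complement {green,teal}; its interior ∅; cl(A) = X∖∅ = {green,gold,red,teal,blue}
boundary = {green,gold,red,teal,blue} ∖ {red,blue} = {green,gold,teal}

int(A) = {red,blue}
cl(A)  = {green,gold,red,teal,blue}
∂A     = {green,gold,teal}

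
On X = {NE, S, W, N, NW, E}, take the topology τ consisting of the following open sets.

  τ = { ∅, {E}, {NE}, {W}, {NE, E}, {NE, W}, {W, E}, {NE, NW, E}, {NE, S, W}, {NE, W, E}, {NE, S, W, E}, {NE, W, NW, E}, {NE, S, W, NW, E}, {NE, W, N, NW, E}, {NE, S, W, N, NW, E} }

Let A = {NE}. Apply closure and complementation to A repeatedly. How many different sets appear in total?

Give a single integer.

complement {S, W, N, NW, E}; its interior {W, E}; cl(A) = X∖{W, E} = {NE, S, N, NW}
With k = closure, c = complement:
  1. A     = {NE}
  2. kA    = {NE, S, N, NW}
  3. cA    = {S, W, N, NW, E}
  4. ckA   = {W, E}
k, c of each give nothing new

4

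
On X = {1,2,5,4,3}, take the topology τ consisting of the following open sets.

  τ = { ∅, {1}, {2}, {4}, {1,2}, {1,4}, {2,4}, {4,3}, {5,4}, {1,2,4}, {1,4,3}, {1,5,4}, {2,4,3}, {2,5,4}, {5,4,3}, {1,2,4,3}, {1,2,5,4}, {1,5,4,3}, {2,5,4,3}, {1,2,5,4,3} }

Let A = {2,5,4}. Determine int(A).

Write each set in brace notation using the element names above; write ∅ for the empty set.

{2,5,4}

open subsets of A: ∅, {4}, {2}, {2,4}, {5,4}, {2,5,4}; so int(A) = {2,5,4}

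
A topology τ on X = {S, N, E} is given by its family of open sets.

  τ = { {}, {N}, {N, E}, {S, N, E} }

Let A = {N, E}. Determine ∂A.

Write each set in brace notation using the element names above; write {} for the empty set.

U open, U⊆A: {}, {N}, {N, E}. int(A) = ⋃ = {N, E}
X∖A={S}, int(X∖A)={}, hence cl(A)={S, N, E}
∂A: remove int from cl → {S}

{S}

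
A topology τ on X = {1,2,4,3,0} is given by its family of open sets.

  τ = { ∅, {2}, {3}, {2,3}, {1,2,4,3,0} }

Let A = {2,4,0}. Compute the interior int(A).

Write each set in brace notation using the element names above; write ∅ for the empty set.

{2}

U open, U⊆A: ∅, {2}. int(A) = ⋃ = {2}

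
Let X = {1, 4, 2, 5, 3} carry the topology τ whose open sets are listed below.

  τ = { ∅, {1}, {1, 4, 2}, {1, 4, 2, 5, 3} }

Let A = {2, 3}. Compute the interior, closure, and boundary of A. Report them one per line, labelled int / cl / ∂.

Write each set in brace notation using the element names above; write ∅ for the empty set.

int(A) = ∅
cl(A)  = {4, 2, 5, 3}
∂A     = {4, 2, 5, 3}

U open, U⊆A: ∅. int(A) = ⋃ = ∅
X∖A={1, 4, 5}, int(X∖A)={1}, hence cl(A)={4, 2, 5, 3}
∂A: remove int from cl → {4, 2, 5, 3}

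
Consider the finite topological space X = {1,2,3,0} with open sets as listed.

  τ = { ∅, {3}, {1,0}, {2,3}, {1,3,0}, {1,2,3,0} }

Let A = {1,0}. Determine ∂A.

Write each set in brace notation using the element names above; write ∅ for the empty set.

opens ⊆ A: ∅, {1,0}; union → int = {1,0}
complement {2,3}; its interior {2,3}; cl(A) = X∖{2,3} = {1,0}
boundary = {1,0} ∖ {1,0} = ∅

∅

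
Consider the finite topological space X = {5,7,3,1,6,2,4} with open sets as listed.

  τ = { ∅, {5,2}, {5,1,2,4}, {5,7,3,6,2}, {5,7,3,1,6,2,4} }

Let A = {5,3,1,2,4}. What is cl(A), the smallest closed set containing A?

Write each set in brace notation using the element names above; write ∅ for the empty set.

cl via duality: int({7,6}) = ∅, so X∖∅ = {5,7,3,1,6,2,4}

{5,7,3,1,6,2,4}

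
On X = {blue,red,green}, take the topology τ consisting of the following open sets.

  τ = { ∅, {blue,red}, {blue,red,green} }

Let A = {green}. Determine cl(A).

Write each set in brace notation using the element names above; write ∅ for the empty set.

complement {blue,red}; its interior {blue,red}; cl(A) = X∖{blue,red} = {green}

{green}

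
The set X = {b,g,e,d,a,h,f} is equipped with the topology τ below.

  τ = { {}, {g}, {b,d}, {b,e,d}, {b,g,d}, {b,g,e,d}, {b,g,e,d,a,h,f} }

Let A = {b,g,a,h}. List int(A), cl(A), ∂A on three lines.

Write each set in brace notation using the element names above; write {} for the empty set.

U open, U⊆A: {}, {g}. int(A) = ⋃ = {g}
X∖A={e,d,f}, int(X∖A)={}, hence cl(A)={b,g,e,d,a,h,f}
∂A: remove int from cl → {b,e,d,a,h,f}

int(A) = {g}
cl(A)  = {b,g,e,d,a,h,f}
∂A     = {b,e,d,a,h,f}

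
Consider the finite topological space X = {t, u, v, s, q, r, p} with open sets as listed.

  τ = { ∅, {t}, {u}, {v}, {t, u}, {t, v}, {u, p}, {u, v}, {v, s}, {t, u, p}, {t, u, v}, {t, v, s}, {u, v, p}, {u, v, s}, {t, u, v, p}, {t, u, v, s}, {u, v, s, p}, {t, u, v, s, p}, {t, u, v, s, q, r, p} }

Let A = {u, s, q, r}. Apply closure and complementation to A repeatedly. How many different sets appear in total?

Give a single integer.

10

cl via duality: int({t, v, p}) = {t, v}, so X∖{t, v} = {u, s, q, r, p}
Write k for closure, c for complement:
  1. A     = {u, s, q, r}
  2. kA    = {u, s, q, r, p}
  3. cA    = {t, v, p}
  4. ckA   = {t, v}
  5. kcA   = {t, v, s, q, r, p}
  6. kckA  = {t, v, s, q, r}
  7. ckcA  = {u}
  8. ckckA = {u, p}
  9. kckcA = {u, q, r, p}
  10. ckckcA = {t, v, s}
applying k or c yields no new set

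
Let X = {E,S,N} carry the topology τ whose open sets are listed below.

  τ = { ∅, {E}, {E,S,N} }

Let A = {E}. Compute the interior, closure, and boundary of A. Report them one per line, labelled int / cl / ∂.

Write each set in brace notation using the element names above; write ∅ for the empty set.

interior: largest open inside A is {E} (from ∅, {E})
cl via duality: int({S,N}) = ∅, so X∖∅ = {E,S,N}
cl∖int = {S,N}

int(A) = {E}
cl(A)  = {E,S,N}
∂A     = {S,N}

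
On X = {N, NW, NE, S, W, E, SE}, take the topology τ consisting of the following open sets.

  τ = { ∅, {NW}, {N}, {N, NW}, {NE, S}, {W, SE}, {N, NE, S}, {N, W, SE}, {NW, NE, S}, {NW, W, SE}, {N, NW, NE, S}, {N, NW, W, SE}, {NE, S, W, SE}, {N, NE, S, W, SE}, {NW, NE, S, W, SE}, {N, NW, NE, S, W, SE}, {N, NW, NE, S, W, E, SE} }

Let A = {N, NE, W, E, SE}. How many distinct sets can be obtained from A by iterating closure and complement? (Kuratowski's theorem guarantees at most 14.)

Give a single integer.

10

X∖A={NW, S}, int(X∖A)={NW}, hence cl(A)={N, NE, S, W, E, SE}
Orbit (k=closure, c=complement):
  1. A     = {N, NE, W, E, SE}
  2. kA    = {N, NE, S, W, E, SE}
  3. cA    = {NW, S}
  4. ckA   = {NW}
  5. kcA   = {NW, NE, S, E}
  6. kckA  = {NW, E}
  7. ckcA  = {N, W, SE}
  8. ckckA = {N, NE, S, W, SE}
  9. kckcA = {N, W, E, SE}
  10. ckckcA = {NW, NE, S}
(closed under both — stop)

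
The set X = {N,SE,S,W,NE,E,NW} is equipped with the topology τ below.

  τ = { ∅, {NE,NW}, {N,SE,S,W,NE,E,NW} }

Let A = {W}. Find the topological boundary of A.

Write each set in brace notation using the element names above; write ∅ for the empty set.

{N,SE,S,W,E}

interior: largest open inside A is ∅ (from ∅)
cl via duality: int({N,SE,S,NE,E,NW}) = {NE,NW}, so X∖{NE,NW} = {N,SE,S,W,E}
cl∖int = {N,SE,S,W,E}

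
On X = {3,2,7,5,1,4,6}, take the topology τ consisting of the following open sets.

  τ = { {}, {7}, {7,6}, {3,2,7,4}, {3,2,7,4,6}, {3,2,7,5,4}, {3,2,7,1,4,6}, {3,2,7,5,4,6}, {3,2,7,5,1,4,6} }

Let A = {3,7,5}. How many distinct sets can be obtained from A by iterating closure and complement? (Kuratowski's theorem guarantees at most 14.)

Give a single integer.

6

cl via duality: int({2,1,4,6}) = {}, so X∖{} = {3,2,7,5,1,4,6}
Write k for closure, c for complement:
  1. A     = {3,7,5}
  2. kA    = {3,2,7,5,1,4,6}
  3. cA    = {2,1,4,6}
  4. ckA   = {}
  5. kcA   = {3,2,5,1,4,6}
  6. ckcA  = {7}
applying k or c yields no new set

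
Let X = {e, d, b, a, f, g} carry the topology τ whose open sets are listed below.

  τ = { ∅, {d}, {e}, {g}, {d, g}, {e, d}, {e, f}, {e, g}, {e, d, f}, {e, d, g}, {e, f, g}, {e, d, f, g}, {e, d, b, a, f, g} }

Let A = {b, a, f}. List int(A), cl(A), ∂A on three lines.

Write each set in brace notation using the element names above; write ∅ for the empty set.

int(A) = ∅
cl(A)  = {b, a, f}
∂A     = {b, a, f}

open subsets of A: ∅; so int(A) = ∅
closure: X∖int(X∖A) = X∖{e, d, g} = {b, a, f}
∂A = {b, a, f} minus ∅ = {b, a, f}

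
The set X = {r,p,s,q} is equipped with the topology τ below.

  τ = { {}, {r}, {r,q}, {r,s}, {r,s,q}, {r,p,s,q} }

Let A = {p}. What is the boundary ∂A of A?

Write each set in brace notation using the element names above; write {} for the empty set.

U open, U⊆A: {}. int(A) = ⋃ = {}
X∖A={r,s,q}, int(X∖A)={r,s,q}, hence cl(A)={p}
∂A: remove int from cl → {p}

{p}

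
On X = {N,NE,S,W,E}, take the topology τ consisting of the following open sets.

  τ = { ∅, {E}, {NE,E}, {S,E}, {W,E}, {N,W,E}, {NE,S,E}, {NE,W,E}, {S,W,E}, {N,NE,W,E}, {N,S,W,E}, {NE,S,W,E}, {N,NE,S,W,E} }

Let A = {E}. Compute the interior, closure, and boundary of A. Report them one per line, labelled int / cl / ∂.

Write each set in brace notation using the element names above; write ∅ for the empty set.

int(A) = {E}
cl(A)  = {N,NE,S,W,E}
∂A     = {N,NE,S,W}

opens ⊆ A: ∅, {E}; union → int = {E}
complement {N,NE,S,W}; its interior ∅; cl(A) = X∖∅ = {N,NE,S,W,E}
boundary = {N,NE,S,W,E} ∖ {E} = {N,NE,S,W}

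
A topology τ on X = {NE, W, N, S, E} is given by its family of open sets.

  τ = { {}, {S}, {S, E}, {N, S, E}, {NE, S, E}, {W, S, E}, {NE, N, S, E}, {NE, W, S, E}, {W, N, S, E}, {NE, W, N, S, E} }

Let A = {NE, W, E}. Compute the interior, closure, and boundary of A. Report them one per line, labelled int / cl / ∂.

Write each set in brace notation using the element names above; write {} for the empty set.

int(A) = {}
cl(A)  = {NE, W, N, E}
∂A     = {NE, W, N, E}

opens ⊆ A: {}; union → int = {}
complement {N, S}; its interior {S}; cl(A) = X∖{S} = {NE, W, N, E}
boundary = {NE, W, N, E} ∖ {} = {NE, W, N, E}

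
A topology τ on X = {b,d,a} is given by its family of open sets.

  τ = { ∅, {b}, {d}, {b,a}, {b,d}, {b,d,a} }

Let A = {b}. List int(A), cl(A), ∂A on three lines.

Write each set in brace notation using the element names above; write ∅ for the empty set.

opens ⊆ A: ∅, {b}; union → int = {b}
complement {d,a}; its interior {d}; cl(A) = X∖{d} = {b,a}
boundary = {b,a} ∖ {b} = {a}

int(A) = {b}
cl(A)  = {b,a}
∂A     = {a}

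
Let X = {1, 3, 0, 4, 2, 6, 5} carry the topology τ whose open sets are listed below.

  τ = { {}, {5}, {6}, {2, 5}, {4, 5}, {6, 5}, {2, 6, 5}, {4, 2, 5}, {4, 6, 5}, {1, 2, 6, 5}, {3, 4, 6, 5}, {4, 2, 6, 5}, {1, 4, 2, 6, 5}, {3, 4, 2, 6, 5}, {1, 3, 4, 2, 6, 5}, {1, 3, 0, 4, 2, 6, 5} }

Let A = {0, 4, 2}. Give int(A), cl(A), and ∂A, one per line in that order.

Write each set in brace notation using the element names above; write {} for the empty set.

interior: largest open inside A is {} (from {})
cl via duality: int({1, 3, 6, 5}) = {6, 5}, so X∖{6, 5} = {1, 3, 0, 4, 2}
cl∖int = {1, 3, 0, 4, 2}

int(A) = {}
cl(A)  = {1, 3, 0, 4, 2}
∂A     = {1, 3, 0, 4, 2}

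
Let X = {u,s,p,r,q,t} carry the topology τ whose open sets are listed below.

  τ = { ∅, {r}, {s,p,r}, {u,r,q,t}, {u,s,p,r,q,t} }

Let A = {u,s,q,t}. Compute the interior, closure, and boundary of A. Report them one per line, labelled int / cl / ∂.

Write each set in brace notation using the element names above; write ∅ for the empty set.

int(A) = ∅
cl(A)  = {u,s,p,q,t}
∂A     = {u,s,p,q,t}

opens ⊆ A: ∅; union → int = ∅
complement {p,r}; its interior {r}; cl(A) = X∖{r} = {u,s,p,q,t}
boundary = {u,s,p,q,t} ∖ ∅ = {u,s,p,q,t}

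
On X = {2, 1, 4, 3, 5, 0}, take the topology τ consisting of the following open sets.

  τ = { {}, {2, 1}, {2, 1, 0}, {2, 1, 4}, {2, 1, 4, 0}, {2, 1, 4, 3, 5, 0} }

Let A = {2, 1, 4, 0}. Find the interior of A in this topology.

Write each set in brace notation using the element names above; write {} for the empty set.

open subsets of A: {}, {2, 1}, {2, 1, 0}, {2, 1, 4}, {2, 1, 4, 0}; so int(A) = {2, 1, 4, 0}

{2, 1, 4, 0}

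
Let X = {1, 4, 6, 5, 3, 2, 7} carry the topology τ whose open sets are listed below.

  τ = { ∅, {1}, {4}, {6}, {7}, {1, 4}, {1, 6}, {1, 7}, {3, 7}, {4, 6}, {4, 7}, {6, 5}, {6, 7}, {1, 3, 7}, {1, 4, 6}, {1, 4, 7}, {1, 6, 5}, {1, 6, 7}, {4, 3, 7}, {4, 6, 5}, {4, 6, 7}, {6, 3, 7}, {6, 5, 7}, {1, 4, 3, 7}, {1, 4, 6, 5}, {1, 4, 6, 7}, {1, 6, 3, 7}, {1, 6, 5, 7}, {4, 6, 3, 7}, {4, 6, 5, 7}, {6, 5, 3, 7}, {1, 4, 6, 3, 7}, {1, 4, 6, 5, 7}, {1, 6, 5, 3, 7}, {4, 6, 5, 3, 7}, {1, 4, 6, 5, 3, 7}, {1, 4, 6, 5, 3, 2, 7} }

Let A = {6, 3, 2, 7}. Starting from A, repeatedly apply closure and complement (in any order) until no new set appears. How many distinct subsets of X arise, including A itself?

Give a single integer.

8

closure: X∖int(X∖A) = X∖{1, 4} = {6, 5, 3, 2, 7}
Let k=closure and c=complement:
  1. A     = {6, 3, 2, 7}
  2. kA    = {6, 5, 3, 2, 7}
  3. cA    = {1, 4, 5}
  4. ckA   = {1, 4}
  5. kcA   = {1, 4, 5, 2}
  6. kckA  = {1, 4, 2}
  7. ckcA  = {6, 3, 7}
  8. ckckA = {6, 5, 3, 7}
— saturated at 8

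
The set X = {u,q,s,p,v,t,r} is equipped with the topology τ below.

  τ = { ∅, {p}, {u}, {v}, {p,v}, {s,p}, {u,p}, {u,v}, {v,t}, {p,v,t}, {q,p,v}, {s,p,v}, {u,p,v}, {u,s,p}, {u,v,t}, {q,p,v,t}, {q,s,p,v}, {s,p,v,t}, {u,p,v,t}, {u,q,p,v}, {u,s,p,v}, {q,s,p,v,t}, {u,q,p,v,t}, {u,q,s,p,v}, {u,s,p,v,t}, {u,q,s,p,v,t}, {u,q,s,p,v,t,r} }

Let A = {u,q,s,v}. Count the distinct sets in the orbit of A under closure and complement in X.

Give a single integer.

10

cl via duality: int({p,t,r}) = {p}, so X∖{p} = {u,q,s,v,t,r}
Write k for closure, c for complement:
  1. A     = {u,q,s,v}
  2. kA    = {u,q,s,v,t,r}
  3. cA    = {p,t,r}
  4. ckA   = {p}
  5. kcA   = {q,s,p,t,r}
  6. kckA  = {q,s,p,r}
  7. ckcA  = {u,v}
  8. ckckA = {u,v,t}
  9. kckcA = {u,q,v,t,r}
  10. ckckcA = {s,p}
applying k or c yields no new set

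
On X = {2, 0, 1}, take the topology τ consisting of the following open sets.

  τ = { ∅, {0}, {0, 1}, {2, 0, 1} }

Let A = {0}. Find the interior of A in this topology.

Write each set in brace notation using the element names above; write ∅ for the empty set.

U open, U⊆A: ∅, {0}. int(A) = ⋃ = {0}

{0}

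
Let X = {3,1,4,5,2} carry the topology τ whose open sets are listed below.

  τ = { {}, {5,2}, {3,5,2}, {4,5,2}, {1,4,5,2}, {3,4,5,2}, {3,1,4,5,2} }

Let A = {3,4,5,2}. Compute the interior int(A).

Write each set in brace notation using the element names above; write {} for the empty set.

open subsets of A: {}, {5,2}, {3,5,2}, {4,5,2}, {3,4,5,2}; so int(A) = {3,4,5,2}

{3,4,5,2}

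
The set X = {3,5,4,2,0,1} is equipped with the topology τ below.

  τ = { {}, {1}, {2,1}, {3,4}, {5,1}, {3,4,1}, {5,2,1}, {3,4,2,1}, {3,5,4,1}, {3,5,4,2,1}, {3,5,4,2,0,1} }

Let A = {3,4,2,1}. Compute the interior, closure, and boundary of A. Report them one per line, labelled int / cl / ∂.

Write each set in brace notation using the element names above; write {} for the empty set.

int(A) = {3,4,2,1}
cl(A)  = {3,5,4,2,0,1}
∂A     = {5,0}

opens ⊆ A: {}, {1}, {3,4}, {2,1}, {3,4,1}, {3,4,2,1}; union → int = {3,4,2,1}
complement {5,0}; its interior {}; cl(A) = X∖{} = {3,5,4,2,0,1}
boundary = {3,5,4,2,0,1} ∖ {3,4,2,1} = {5,0}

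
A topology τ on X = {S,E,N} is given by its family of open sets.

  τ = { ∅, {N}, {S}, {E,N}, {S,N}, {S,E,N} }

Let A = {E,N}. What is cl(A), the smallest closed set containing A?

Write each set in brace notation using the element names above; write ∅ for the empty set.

{E,N}

X∖A={S}, int(X∖A)={S}, hence cl(A)={E,N}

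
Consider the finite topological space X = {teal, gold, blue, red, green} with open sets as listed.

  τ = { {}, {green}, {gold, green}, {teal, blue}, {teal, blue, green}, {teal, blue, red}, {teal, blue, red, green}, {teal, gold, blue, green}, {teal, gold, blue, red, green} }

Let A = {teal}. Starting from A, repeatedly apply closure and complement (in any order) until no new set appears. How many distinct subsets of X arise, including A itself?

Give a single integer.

6

cl via duality: int({gold, blue, red, green}) = {gold, green}, so X∖{gold, green} = {teal, blue, red}
Write k for closure, c for complement:
  1. A     = {teal}
  2. kA    = {teal, blue, red}
  3. cA    = {gold, blue, red, green}
  4. ckA   = {gold, green}
  5. kcA   = {teal, gold, blue, red, green}
  6. ckcA  = {}
applying k or c yields no new set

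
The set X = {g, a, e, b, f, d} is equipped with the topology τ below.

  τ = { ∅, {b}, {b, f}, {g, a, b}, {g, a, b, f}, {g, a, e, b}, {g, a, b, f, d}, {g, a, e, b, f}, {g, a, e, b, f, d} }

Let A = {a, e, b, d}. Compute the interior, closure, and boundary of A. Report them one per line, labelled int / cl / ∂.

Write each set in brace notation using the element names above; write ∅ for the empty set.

int(A) = {b}
cl(A)  = {g, a, e, b, f, d}
∂A     = {g, a, e, f, d}

open subsets of A: ∅, {b}; so int(A) = {b}
closure: X∖int(X∖A) = X∖∅ = {g, a, e, b, f, d}
∂A = {g, a, e, b, f, d} minus {b} = {g, a, e, f, d}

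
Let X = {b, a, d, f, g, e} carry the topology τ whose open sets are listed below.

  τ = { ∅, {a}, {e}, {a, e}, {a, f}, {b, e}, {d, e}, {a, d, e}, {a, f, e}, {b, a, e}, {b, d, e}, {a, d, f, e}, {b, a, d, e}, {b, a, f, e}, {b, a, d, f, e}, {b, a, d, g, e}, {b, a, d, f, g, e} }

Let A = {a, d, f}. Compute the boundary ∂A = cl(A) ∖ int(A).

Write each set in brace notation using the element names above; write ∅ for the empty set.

{d, g}

opens ⊆ A: ∅, {a}, {a, f}; union → int = {a, f}
complement {b, g, e}; its interior {b, e}; cl(A) = X∖{b, e} = {a, d, f, g}
boundary = {a, d, f, g} ∖ {a, f} = {d, g}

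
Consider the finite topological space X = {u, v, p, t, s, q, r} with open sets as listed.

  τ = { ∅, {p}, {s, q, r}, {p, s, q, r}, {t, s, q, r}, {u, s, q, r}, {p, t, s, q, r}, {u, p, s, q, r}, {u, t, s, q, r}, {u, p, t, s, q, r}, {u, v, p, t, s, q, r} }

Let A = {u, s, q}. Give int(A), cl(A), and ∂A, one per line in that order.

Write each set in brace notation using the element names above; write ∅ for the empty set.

int(A) = ∅
cl(A)  = {u, v, t, s, q, r}
∂A     = {u, v, t, s, q, r}

U open, U⊆A: ∅. int(A) = ⋃ = ∅
X∖A={v, p, t, r}, int(X∖A)={p}, hence cl(A)={u, v, t, s, q, r}
∂A: remove int from cl → {u, v, t, s, q, r}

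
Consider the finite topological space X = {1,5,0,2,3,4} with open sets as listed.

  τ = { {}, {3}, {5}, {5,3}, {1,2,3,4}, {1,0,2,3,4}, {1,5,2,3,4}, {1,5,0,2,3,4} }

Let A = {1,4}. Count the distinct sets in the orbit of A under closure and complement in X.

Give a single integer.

6

X∖A={5,0,2,3}, int(X∖A)={5,3}, hence cl(A)={1,0,2,4}
Orbit (k=closure, c=complement):
  1. A     = {1,4}
  2. kA    = {1,0,2,4}
  3. cA    = {5,0,2,3}
  4. ckA   = {5,3}
  5. kcA   = {1,5,0,2,3,4}
  6. ckcA  = {}
(closed under both — stop)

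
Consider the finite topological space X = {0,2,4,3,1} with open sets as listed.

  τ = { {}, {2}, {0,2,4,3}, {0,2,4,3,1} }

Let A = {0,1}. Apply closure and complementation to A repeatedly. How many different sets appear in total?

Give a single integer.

6

complement {2,4,3}; its interior {2}; cl(A) = X∖{2} = {0,4,3,1}
With k = closure, c = complement:
  1. A     = {0,1}
  2. kA    = {0,4,3,1}
  3. cA    = {2,4,3}
  4. ckA   = {2}
  5. kcA   = {0,2,4,3,1}
  6. ckcA  = {}
k, c of each give nothing new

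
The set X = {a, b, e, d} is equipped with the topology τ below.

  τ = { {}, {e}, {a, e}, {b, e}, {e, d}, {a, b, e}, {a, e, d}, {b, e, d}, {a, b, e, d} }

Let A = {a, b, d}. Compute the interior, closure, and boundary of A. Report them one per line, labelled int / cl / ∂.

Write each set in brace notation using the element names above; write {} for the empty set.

open subsets of A: {}; so int(A) = {}
closure: X∖int(X∖A) = X∖{e} = {a, b, d}
∂A = {a, b, d} minus {} = {a, b, d}

int(A) = {}
cl(A)  = {a, b, d}
∂A     = {a, b, d}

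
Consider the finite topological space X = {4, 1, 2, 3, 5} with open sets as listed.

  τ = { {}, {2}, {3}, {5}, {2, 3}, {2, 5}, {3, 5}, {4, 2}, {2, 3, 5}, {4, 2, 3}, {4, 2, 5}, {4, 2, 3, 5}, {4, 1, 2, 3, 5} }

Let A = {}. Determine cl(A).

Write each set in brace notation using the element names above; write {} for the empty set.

{}

complement {4, 1, 2, 3, 5}; its interior {4, 1, 2, 3, 5}; cl(A) = X∖{4, 1, 2, 3, 5} = {}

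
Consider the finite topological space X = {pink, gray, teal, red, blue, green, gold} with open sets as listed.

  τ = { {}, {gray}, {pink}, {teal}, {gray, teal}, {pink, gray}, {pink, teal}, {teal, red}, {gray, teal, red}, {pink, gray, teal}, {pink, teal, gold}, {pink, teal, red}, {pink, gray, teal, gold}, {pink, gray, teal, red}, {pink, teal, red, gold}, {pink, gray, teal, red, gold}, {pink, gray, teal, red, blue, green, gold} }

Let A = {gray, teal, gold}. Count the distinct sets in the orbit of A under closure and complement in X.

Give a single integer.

8

complement {pink, red, blue, green}; its interior {pink}; cl(A) = X∖{pink} = {gray, teal, red, blue, green, gold}
With k = closure, c = complement:
  1. A     = {gray, teal, gold}
  2. kA    = {gray, teal, red, blue, green, gold}
  3. cA    = {pink, red, blue, green}
  4. ckA   = {pink}
  5. kcA   = {pink, red, blue, green, gold}
  6. kckA  = {pink, blue, green, gold}
  7. ckcA  = {gray, teal}
  8. ckckA = {gray, teal, red}
k, c of each give nothing new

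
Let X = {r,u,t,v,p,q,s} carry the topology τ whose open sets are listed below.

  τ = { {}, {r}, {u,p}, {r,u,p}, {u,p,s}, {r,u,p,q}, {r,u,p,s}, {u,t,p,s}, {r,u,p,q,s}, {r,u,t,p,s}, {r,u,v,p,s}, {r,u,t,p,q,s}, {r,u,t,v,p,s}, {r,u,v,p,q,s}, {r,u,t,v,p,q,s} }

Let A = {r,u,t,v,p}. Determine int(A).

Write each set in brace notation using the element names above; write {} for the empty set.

{r,u,p}

opens ⊆ A: {}, {r}, {u,p}, {r,u,p}; union → int = {r,u,p}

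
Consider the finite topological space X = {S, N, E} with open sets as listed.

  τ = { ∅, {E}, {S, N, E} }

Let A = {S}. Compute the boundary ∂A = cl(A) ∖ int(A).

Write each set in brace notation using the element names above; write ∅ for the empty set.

open subsets of A: ∅; so int(A) = ∅
closure: X∖int(X∖A) = X∖{E} = {S, N}
∂A = {S, N} minus ∅ = {S, N}

{S, N}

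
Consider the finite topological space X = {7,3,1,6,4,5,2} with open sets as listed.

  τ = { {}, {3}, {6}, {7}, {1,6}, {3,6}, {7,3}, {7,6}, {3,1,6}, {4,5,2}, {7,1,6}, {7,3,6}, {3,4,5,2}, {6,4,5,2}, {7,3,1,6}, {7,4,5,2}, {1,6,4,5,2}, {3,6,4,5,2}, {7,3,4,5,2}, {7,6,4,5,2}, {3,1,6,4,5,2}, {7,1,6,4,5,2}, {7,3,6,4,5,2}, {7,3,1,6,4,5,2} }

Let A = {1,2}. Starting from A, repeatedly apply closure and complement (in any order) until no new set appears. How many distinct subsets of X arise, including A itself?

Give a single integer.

8

cl via duality: int({7,3,6,4,5}) = {7,3,6}, so X∖{7,3,6} = {1,4,5,2}
Write k for closure, c for complement:
  1. A     = {1,2}
  2. kA    = {1,4,5,2}
  3. cA    = {7,3,6,4,5}
  4. ckA   = {7,3,6}
  5. kcA   = {7,3,1,6,4,5,2}
  6. kckA  = {7,3,1,6}
  7. ckcA  = {}
  8. ckckA = {4,5,2}
applying k or c yields no new set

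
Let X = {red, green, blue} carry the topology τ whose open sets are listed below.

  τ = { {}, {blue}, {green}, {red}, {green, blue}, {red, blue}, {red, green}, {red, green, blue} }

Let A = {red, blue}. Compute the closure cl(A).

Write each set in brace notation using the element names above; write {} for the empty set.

{red, blue}

X∖A={green}, int(X∖A)={green}, hence cl(A)={red, blue}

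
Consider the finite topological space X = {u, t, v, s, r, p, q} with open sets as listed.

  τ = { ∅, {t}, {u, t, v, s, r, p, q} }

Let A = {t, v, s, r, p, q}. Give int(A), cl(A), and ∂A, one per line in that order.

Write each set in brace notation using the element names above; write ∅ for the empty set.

int(A) = {t}
cl(A)  = {u, t, v, s, r, p, q}
∂A     = {u, v, s, r, p, q}

open subsets of A: ∅, {t}; so int(A) = {t}
closure: X∖int(X∖A) = X∖∅ = {u, t, v, s, r, p, q}
∂A = {u, t, v, s, r, p, q} minus {t} = {u, v, s, r, p, q}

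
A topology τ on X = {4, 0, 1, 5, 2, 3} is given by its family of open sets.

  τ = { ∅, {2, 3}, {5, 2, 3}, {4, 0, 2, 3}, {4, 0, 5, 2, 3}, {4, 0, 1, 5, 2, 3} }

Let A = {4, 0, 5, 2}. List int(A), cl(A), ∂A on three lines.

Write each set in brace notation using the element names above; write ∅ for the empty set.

open subsets of A: ∅; so int(A) = ∅
closure: X∖int(X∖A) = X∖∅ = {4, 0, 1, 5, 2, 3}
∂A = {4, 0, 1, 5, 2, 3} minus ∅ = {4, 0, 1, 5, 2, 3}

int(A) = ∅
cl(A)  = {4, 0, 1, 5, 2, 3}
∂A     = {4, 0, 1, 5, 2, 3}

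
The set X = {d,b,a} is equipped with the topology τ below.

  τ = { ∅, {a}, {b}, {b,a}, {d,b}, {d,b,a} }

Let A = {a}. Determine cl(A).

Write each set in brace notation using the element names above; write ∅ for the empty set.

complement {d,b}; its interior {d,b}; cl(A) = X∖{d,b} = {a}

{a}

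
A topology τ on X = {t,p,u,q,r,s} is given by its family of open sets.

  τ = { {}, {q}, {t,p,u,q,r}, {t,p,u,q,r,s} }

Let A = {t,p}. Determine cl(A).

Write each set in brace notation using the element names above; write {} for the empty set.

closure: X∖int(X∖A) = X∖{q} = {t,p,u,r,s}

{t,p,u,r,s}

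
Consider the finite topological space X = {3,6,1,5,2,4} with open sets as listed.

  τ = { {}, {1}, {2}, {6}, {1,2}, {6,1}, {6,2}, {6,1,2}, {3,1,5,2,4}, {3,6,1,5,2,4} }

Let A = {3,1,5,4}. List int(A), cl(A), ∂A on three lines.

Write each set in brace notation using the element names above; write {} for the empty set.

int(A) = {1}
cl(A)  = {3,1,5,4}
∂A     = {3,5,4}

open subsets of A: {}, {1}; so int(A) = {1}
closure: X∖int(X∖A) = X∖{6,2} = {3,1,5,4}
∂A = {3,1,5,4} minus {1} = {3,5,4}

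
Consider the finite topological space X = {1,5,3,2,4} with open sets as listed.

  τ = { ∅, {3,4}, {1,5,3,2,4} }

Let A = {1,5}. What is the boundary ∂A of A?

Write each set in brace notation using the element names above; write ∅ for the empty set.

{1,5,2}

interior: largest open inside A is ∅ (from ∅)
cl via duality: int({3,2,4}) = {3,4}, so X∖{3,4} = {1,5,2}
cl∖int = {1,5,2}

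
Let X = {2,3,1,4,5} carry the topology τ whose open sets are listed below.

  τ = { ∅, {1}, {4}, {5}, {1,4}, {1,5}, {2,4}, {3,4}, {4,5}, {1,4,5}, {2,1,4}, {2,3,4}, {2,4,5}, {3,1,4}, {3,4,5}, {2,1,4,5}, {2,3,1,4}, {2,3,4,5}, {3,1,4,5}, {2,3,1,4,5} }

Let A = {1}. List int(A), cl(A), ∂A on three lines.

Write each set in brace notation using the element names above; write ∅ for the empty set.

int(A) = {1}
cl(A)  = {1}
∂A     = ∅

U open, U⊆A: ∅, {1}. int(A) = ⋃ = {1}
X∖A={2,3,4,5}, int(X∖A)={2,3,4,5}, hence cl(A)={1}
∂A: remove int from cl → ∅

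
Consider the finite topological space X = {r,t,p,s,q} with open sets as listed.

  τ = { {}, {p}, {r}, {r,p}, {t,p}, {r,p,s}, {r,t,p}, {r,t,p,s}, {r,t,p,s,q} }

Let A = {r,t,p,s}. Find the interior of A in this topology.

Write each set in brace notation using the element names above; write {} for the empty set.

{r,t,p,s}

interior: largest open inside A is {r,t,p,s} (from {}, {r}, {p}, {r,p}, {t,p}, {r,t,p}, {r,p,s}, {r,t,p,s})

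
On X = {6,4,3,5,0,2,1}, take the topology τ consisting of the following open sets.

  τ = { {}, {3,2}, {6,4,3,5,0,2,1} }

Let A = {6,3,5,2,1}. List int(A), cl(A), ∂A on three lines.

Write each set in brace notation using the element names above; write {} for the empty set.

opens ⊆ A: {}, {3,2}; union → int = {3,2}
complement {4,0}; its interior {}; cl(A) = X∖{} = {6,4,3,5,0,2,1}
boundary = {6,4,3,5,0,2,1} ∖ {3,2} = {6,4,5,0,1}

int(A) = {3,2}
cl(A)  = {6,4,3,5,0,2,1}
∂A     = {6,4,5,0,1}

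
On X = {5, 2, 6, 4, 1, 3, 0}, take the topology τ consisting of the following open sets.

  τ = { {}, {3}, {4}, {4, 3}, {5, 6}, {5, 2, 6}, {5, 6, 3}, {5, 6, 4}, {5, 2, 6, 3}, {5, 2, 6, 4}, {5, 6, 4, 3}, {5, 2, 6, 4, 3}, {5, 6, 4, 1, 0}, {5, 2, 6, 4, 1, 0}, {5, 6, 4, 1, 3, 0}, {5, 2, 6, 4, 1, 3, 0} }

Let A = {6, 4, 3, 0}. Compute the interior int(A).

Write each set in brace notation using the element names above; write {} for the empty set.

open subsets of A: {}, {4}, {3}, {4, 3}; so int(A) = {4, 3}

{4, 3}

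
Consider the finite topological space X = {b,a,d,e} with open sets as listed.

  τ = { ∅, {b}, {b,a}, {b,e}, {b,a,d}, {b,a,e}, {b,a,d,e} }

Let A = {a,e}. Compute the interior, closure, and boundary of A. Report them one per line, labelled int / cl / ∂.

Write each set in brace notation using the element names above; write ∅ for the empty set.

U open, U⊆A: ∅. int(A) = ⋃ = ∅
X∖A={b,d}, int(X∖A)={b}, hence cl(A)={a,d,e}
∂A: remove int from cl → {a,d,e}

int(A) = ∅
cl(A)  = {a,d,e}
∂A     = {a,d,e}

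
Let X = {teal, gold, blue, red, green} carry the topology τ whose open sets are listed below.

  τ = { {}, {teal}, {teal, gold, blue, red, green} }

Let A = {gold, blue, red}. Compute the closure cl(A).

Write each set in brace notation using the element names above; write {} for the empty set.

{gold, blue, red, green}

closure: X∖int(X∖A) = X∖{teal} = {gold, blue, red, green}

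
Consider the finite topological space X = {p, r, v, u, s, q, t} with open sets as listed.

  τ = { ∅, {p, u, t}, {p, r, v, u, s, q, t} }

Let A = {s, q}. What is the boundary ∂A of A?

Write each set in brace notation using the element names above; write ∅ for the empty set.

{r, v, s, q}

interior: largest open inside A is ∅ (from ∅)
cl via duality: int({p, r, v, u, t}) = {p, u, t}, so X∖{p, u, t} = {r, v, s, q}
cl∖int = {r, v, s, q}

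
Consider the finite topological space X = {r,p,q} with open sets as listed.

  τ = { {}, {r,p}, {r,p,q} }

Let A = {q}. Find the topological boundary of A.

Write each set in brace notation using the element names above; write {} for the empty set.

{q}

open subsets of A: {}; so int(A) = {}
closure: X∖int(X∖A) = X∖{r,p} = {q}
∂A = {q} minus {} = {q}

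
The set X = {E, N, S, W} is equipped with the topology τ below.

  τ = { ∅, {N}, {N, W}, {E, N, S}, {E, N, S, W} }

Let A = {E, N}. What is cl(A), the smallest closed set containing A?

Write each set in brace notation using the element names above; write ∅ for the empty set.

cl via duality: int({S, W}) = ∅, so X∖∅ = {E, N, S, W}

{E, N, S, W}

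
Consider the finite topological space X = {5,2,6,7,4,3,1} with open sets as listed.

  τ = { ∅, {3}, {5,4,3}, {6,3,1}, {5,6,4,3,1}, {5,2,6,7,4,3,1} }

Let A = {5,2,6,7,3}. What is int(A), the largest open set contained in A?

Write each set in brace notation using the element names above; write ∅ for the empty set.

open subsets of A: ∅, {3}; so int(A) = {3}

{3}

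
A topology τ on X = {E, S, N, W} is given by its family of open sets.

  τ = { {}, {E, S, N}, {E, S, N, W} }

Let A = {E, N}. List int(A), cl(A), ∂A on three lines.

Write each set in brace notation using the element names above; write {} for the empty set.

int(A) = {}
cl(A)  = {E, S, N, W}
∂A     = {E, S, N, W}

U open, U⊆A: {}. int(A) = ⋃ = {}
X∖A={S, W}, int(X∖A)={}, hence cl(A)={E, S, N, W}
∂A: remove int from cl → {E, S, N, W}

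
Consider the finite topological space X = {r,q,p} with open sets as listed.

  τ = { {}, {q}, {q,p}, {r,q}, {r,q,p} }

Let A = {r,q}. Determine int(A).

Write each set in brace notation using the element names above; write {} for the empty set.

interior: largest open inside A is {r,q} (from {}, {q}, {r,q})

{r,q}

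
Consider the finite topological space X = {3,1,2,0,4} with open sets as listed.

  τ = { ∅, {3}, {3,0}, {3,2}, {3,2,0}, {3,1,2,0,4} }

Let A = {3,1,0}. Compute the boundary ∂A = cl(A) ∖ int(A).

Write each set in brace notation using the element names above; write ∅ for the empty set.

{1,2,4}

open subsets of A: ∅, {3}, {3,0}; so int(A) = {3,0}
closure: X∖int(X∖A) = X∖∅ = {3,1,2,0,4}
∂A = {3,1,2,0,4} minus {3,0} = {1,2,4}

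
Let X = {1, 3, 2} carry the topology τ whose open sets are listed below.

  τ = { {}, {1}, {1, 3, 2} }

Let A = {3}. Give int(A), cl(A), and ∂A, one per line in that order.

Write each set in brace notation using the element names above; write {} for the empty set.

opens ⊆ A: {}; union → int = {}
complement {1, 2}; its interior {1}; cl(A) = X∖{1} = {3, 2}
boundary = {3, 2} ∖ {} = {3, 2}

int(A) = {}
cl(A)  = {3, 2}
∂A     = {3, 2}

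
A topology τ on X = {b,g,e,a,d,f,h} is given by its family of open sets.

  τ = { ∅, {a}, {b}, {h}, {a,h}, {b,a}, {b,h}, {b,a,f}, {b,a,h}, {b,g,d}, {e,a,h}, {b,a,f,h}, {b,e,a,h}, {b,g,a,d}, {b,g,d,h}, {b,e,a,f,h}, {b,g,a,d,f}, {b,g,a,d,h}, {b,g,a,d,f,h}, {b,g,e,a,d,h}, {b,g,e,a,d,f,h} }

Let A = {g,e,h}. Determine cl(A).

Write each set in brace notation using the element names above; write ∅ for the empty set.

complement {b,a,d,f}; its interior {b,a,f}; cl(A) = X∖{b,a,f} = {g,e,d,h}

{g,e,d,h}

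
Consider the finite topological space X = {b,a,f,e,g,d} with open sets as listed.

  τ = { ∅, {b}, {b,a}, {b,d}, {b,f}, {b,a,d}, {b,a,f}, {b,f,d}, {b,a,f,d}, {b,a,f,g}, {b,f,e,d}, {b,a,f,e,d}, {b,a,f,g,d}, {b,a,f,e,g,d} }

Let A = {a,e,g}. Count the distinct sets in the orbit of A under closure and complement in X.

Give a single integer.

complement {b,f,d}; its interior {b,f,d}; cl(A) = X∖{b,f,d} = {a,e,g}
With k = closure, c = complement:
  1. A     = {a,e,g}
  2. cA    = {b,f,d}
  3. kcA   = {b,a,f,e,g,d}
  4. ckcA  = ∅
k, c of each give nothing new

4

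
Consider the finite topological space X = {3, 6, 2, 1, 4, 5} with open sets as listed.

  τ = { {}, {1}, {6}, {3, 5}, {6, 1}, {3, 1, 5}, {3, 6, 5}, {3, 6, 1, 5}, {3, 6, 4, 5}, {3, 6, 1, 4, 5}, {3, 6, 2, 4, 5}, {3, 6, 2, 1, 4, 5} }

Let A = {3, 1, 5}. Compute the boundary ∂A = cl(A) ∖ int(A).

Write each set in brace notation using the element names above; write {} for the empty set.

{2, 4}

interior: largest open inside A is {3, 1, 5} (from {}, {1}, {3, 5}, {3, 1, 5})
cl via duality: int({6, 2, 4}) = {6}, so X∖{6} = {3, 2, 1, 4, 5}
cl∖int = {2, 4}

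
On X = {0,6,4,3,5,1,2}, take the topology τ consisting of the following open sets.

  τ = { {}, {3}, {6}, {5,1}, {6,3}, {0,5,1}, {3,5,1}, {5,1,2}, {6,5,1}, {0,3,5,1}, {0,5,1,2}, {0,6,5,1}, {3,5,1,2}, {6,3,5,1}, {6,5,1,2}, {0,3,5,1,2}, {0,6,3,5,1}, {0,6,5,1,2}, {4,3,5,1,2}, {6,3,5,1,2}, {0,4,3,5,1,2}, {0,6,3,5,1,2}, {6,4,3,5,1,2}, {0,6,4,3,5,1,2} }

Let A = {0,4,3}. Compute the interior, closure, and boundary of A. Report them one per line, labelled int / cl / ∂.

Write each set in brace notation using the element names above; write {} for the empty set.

U open, U⊆A: {}, {3}. int(A) = ⋃ = {3}
X∖A={6,5,1,2}, int(X∖A)={6,5,1,2}, hence cl(A)={0,4,3}
∂A: remove int from cl → {0,4}

int(A) = {3}
cl(A)  = {0,4,3}
∂A     = {0,4}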